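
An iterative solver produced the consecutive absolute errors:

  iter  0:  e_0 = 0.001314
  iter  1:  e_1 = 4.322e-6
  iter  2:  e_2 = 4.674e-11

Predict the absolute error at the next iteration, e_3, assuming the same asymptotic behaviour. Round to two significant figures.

5.5e-21

First estimate the order: p ≈ ln(e_2/e_1) / ln(e_1/e_0) = ln(4.674e-11/4.322e-6)/ln(4.322e-6/0.001314) = ln(1.08144e-05)/ln(0.00328919) ≈ 2.0001.
Then e_3 ≈ e_2·(e_2/e_1)^p = 4.674e-11·(1.08144e-05)^2.0001 = 4.674e-11·1.16818e-10 ≈ 5.46e-21.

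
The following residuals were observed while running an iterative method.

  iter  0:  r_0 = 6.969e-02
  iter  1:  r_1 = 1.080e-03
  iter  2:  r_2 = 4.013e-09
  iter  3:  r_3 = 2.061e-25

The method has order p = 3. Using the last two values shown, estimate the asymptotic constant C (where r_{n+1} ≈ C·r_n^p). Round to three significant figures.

C ≈ r_3 / r_2^3
  = 2.061e-25 / (4.013e-09)^3
  = 2.061e-25 / 6.4626e-26 ≈ 3.1891

3.19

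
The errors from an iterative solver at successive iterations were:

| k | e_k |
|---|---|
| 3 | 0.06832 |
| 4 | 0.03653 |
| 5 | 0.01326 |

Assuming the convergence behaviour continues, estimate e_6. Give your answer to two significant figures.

First estimate the order: p ≈ ln(e_5/e_4) / ln(e_4/e_3) = ln(0.01326/0.03653)/ln(0.03653/0.06832) = ln(0.362989)/ln(0.53469) ≈ 1.6186.
Then e_6 ≈ e_5·(e_5/e_4)^p = 0.01326·(0.362989)^1.6186 = 0.01326·0.193929 ≈ 0.002571.

2.6e-3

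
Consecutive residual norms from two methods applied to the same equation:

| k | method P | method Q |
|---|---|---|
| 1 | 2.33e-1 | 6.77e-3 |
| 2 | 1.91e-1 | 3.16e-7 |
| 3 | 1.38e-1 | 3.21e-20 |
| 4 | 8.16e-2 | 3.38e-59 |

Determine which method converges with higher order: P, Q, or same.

Q

Method P: p ≈ ln(8.16e-2/1.38e-1)/ln(1.38e-1/1.91e-1) ≈ 1.62.
Method Q: p ≈ ln(3.38e-59/3.21e-20)/ln(3.21e-20/3.16e-7) ≈ 3.00.
Method Q has the higher order (≈3.0 vs ≈1.6).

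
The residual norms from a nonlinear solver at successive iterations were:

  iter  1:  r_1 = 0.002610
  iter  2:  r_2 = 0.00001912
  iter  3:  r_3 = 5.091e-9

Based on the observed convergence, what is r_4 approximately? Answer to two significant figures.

5.3e-15

First estimate the order: p ≈ ln(r_3/r_2) / ln(r_2/r_1) = ln(5.091e-9/0.00001912)/ln(0.00001912/0.002610) = ln(0.000266266)/ln(0.00732567) ≈ 1.6742.
Then r_4 ≈ r_3·(r_3/r_2)^p = 5.091e-9·(0.000266266)^1.6742 = 5.091e-9·1.03577e-06 ≈ 5.273e-15.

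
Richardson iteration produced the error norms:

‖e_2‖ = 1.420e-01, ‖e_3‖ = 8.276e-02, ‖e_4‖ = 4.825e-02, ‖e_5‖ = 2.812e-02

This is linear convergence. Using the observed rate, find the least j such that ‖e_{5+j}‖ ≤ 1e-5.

15

Rate ρ ≈ ‖e_5‖/‖e_4‖ = 2.812e-02/4.825e-02 = 0.5828.
After j more steps, ‖e_{5+j}‖ ≈ 2.812e-02·ρ^j; need ρ^j ≤ 1e-5/2.812e-02 = 0.000355619.
j ≥ ln(0.000355619)/ln(0.5828) = -7.9417/-0.53991 = 14.709.
So 15 more iterations are needed.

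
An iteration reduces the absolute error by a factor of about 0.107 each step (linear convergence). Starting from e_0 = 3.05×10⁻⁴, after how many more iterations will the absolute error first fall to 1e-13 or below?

After k steps, e_k ≈ 3.05×10⁻⁴·0.107^k.
Need 0.107^k ≤ 1e-13/3.05×10⁻⁴ = 3.27869e-10.
k ≥ ln(3.27869e-10)/ln(0.107) = -21.8384/-2.23493 = 9.771.
Smallest integer k = 10.

10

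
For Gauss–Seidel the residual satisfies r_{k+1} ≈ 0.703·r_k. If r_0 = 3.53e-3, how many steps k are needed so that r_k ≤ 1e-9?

After k steps, r_k ≈ 3.53e-3·0.703^k.
Need 0.703^k ≤ 1e-9/3.53e-3 = 2.83286e-07.
k ≥ ln(2.83286e-07)/ln(0.703) = -15.0768/-0.35240 = 42.783.
Smallest integer k = 43.

43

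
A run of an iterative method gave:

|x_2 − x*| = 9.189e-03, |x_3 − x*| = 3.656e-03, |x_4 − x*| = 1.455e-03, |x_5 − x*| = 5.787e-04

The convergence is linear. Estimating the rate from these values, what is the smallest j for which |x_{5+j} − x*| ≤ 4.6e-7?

Rate ρ ≈ |x_5 − x*|/|x_4 − x*| = 5.787e-04/1.455e-03 = 0.3977.
After j more steps, |x_{5+j} − x*| ≈ 5.787e-04·ρ^j; need ρ^j ≤ 4.6e-7/5.787e-04 = 0.000794885.
j ≥ ln(0.000794885)/ln(0.3977) = -7.1373/-0.92206 = 7.741.
So 8 more iterations are needed.

8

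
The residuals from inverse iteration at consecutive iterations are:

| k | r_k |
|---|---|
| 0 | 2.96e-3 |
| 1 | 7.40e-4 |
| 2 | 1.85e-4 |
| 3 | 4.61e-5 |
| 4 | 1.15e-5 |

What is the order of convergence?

1

Consecutive ratios: r_4/r_3 = 1.15e-5/4.61e-5 = 0.249458, r_3/r_2 = 4.61e-5/1.85e-4 = 0.249189.
p ≈ ln(0.249458)/ln(0.249189) = -1.3885/-1.3895 ≈ 1.00.
So the convergence is linear (order 1).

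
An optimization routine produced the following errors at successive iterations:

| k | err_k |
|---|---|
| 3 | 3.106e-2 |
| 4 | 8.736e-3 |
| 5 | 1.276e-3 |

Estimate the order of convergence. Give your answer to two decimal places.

1.52

p ≈ ln(err_5/err_4) / ln(err_4/err_3)
  = ln(1.276e-3/8.736e-3) / ln(8.736e-3/3.106e-2)
  = ln(0.146062) / ln(0.281262)
  = -1.92372 / -1.26847 ≈ 1.51657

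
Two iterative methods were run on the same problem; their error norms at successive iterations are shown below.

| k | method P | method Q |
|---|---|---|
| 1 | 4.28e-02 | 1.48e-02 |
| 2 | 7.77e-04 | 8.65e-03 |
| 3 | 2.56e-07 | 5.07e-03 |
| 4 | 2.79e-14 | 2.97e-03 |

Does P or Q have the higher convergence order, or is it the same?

P

Method P: p ≈ ln(2.79e-14/2.56e-07)/ln(2.56e-07/7.77e-04) ≈ 2.00.
Method Q: p ≈ ln(2.97e-03/5.07e-03)/ln(5.07e-03/8.65e-03) ≈ 1.00.
Method P has the higher order (≈2.0 vs ≈1.0).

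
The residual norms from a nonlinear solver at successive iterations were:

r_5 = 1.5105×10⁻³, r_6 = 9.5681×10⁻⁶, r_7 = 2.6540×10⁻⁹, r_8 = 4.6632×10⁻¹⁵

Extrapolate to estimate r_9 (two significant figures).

2.3e-24

First estimate the order: p ≈ ln(r_8/r_7) / ln(r_7/r_6) = ln(4.6632×10⁻¹⁵/2.6540×10⁻⁹)/ln(2.6540×10⁻⁹/9.5681×10⁻⁶) = ln(1.75705e-06)/ln(0.00027738) ≈ 1.6180.
Then r_9 ≈ r_8·(r_8/r_7)^p = 4.6632×10⁻¹⁵·(1.75705e-06)^1.6180 = 4.6632×10⁻¹⁵·4.87597e-10 ≈ 2.274e-24.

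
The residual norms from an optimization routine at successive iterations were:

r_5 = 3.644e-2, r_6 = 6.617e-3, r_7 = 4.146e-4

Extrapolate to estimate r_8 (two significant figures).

First estimate the order: p ≈ ln(r_7/r_6) / ln(r_6/r_5) = ln(4.146e-4/6.617e-3)/ln(6.617e-3/3.644e-2) = ln(0.0626568)/ln(0.181586) ≈ 1.6237.
Then r_8 ≈ r_7·(r_7/r_6)^p = 4.146e-4·(0.0626568)^1.6237 = 4.146e-4·0.0111336 ≈ 4.616e-06.

4.6e-6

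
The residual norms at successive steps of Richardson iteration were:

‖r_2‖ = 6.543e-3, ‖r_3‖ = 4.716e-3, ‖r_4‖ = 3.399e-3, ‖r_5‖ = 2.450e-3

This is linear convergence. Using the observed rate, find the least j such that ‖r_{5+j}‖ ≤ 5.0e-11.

55

Rate ρ ≈ ‖r_5‖/‖r_4‖ = 2.450e-3/3.399e-3 = 0.7208.
After j more steps, ‖r_{5+j}‖ ≈ 2.450e-3·ρ^j; need ρ^j ≤ 5.0e-11/2.450e-3 = 2.04082e-08.
j ≥ ln(2.04082e-08)/ln(0.7208) = -17.7073/-0.32739 = 54.086.
So 55 more iterations are needed.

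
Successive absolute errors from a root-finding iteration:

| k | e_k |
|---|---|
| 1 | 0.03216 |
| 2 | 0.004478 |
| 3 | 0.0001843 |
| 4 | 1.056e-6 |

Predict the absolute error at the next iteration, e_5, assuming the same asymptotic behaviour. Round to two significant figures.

2.5e-10

First estimate the order: p ≈ ln(e_4/e_3) / ln(e_3/e_2) = ln(1.056e-6/0.0001843)/ln(0.0001843/0.004478) = ln(0.00572979)/ln(0.0411568) ≈ 1.6180.
Then e_5 ≈ e_4·(e_4/e_3)^p = 1.056e-6·(0.00572979)^1.6180 = 1.056e-6·0.000235868 ≈ 2.491e-10.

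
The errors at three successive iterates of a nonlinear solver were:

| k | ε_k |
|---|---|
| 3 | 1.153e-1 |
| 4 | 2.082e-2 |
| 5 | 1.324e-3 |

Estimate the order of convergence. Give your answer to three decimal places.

1.610

p ≈ ln(ε_5/ε_4) / ln(ε_4/ε_3)
  = ln(1.324e-3/2.082e-2) / ln(2.082e-2/1.153e-1)
  = ln(0.0635927) / ln(0.180572)
  = -2.755257 / -1.711626 ≈ 1.609731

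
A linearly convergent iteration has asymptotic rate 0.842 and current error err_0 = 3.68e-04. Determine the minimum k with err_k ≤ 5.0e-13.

After k steps, err_k ≈ 3.68e-04·0.842^k.
Need 0.842^k ≤ 5.0e-13/3.68e-04 = 1.3587e-09.
k ≥ ln(1.3587e-09)/ln(0.842) = -20.4167/-0.17198 = 118.716.
Smallest integer k = 119.

119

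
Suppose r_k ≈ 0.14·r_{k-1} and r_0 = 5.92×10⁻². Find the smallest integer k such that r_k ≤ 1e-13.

14

After k steps, r_k ≈ 5.92×10⁻²·0.14^k.
Need 0.14^k ≤ 1e-13/5.92×10⁻² = 1.68919e-12.
k ≥ ln(1.68919e-12)/ln(0.14) = -27.1068/-1.96611 = 13.787.
Smallest integer k = 14.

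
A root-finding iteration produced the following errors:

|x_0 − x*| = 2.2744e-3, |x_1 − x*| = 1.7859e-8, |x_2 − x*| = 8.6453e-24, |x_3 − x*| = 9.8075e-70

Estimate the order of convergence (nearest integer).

3

Consecutive ratios: |x_3 − x*|/|x_2 − x*| = 9.8075e-70/8.6453e-24 = 1.13443e-46, |x_2 − x*|/|x_1 − x*| = 8.6453e-24/1.7859e-8 = 4.84086e-16.
p ≈ ln(1.13443e-46)/ln(4.84086e-16) = -105.7928/-35.2643 ≈ 3.00.
So the convergence is cubic (order 3).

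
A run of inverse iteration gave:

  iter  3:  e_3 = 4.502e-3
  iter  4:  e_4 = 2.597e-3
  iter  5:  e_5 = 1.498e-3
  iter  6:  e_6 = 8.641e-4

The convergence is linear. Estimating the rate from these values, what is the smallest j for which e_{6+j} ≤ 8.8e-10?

Rate ρ ≈ e_6/e_5 = 8.641e-4/1.498e-3 = 0.5768.
After j more steps, e_{6+j} ≈ 8.641e-4·ρ^j; need ρ^j ≤ 8.8e-10/8.641e-4 = 1.0184e-06.
j ≥ ln(1.0184e-06)/ln(0.5768) = -13.7973/-0.55026 = 25.074.
So 26 more iterations are needed.

26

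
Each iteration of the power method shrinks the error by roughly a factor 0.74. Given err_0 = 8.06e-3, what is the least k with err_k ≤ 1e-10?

61

After k steps, err_k ≈ 8.06e-3·0.74^k.
Need 0.74^k ≤ 1e-10/8.06e-3 = 1.24069e-08.
k ≥ ln(1.24069e-08)/ln(0.74) = -18.2050/-0.30111 = 60.460.
Smallest integer k = 61.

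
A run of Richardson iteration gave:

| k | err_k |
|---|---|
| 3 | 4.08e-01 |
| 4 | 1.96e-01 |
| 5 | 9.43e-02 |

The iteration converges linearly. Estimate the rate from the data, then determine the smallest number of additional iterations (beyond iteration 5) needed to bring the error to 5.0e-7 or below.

17

Rate ρ ≈ err_5/err_4 = 9.43e-02/1.96e-01 = 0.4811.
After j more steps, err_{5+j} ≈ 9.43e-02·ρ^j; need ρ^j ≤ 5.0e-7/9.43e-02 = 5.30223e-06.
j ≥ ln(5.30223e-06)/ln(0.4811) = -12.1474/-0.73168 = 16.602.
So 17 more iterations are needed.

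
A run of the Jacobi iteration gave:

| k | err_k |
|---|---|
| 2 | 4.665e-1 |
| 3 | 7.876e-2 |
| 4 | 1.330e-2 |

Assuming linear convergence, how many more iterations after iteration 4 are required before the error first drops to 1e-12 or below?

Rate ρ ≈ err_4/err_3 = 1.330e-2/7.876e-2 = 0.1689.
After j more steps, err_{4+j} ≈ 1.330e-2·ρ^j; need ρ^j ≤ 1e-12/1.330e-2 = 7.5188e-11.
j ≥ ln(7.5188e-11)/ln(0.1689) = -23.3110/-1.77845 = 13.107.
So 14 more iterations are needed.

14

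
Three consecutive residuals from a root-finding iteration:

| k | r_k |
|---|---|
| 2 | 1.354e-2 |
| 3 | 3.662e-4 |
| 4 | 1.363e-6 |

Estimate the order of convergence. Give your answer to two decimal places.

1.55

p ≈ ln(r_4/r_3) / ln(r_3/r_2)
  = ln(1.363e-6/3.662e-4) / ln(3.662e-4/1.354e-2)
  = ln(0.00372201) / ln(0.0270458)
  = -5.59349 / -3.61022 ≈ 1.54935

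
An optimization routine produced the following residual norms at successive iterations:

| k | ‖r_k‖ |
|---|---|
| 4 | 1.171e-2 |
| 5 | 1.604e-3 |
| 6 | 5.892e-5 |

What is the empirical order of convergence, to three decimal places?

1.662

p ≈ ln(‖r_6‖/‖r_5‖) / ln(‖r_5‖/‖r_4‖)
  = ln(5.892e-5/1.604e-3) / ln(1.604e-3/1.171e-2)
  = ln(0.0367332) / ln(0.136977)
  = -3.304074 / -1.987942 ≈ 1.662058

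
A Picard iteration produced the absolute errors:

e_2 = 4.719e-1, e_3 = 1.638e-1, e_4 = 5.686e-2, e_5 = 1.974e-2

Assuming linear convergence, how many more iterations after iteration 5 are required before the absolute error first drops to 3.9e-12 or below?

22

Rate ρ ≈ e_5/e_4 = 1.974e-2/5.686e-2 = 0.3472.
After j more steps, e_{5+j} ≈ 1.974e-2·ρ^j; need ρ^j ≤ 3.9e-12/1.974e-2 = 1.97568e-10.
j ≥ ln(1.97568e-10)/ln(0.3472) = -22.3449/-1.05785 = 21.123.
So 22 more iterations are needed.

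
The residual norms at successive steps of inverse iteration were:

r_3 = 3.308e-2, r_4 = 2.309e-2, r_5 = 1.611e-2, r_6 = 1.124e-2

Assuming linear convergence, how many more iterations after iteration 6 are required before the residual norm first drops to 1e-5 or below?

Rate ρ ≈ r_6/r_5 = 1.124e-2/1.611e-2 = 0.6977.
After j more steps, r_{6+j} ≈ 1.124e-2·ρ^j; need ρ^j ≤ 1e-5/1.124e-2 = 0.00088968.
j ≥ ln(0.00088968)/ln(0.6977) = -7.0246/-0.35997 = 19.514.
So 20 more iterations are needed.

20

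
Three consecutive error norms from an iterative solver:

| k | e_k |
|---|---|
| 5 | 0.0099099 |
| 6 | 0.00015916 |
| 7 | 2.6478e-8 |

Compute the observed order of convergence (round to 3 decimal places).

p ≈ ln(e_7/e_6) / ln(e_6/e_5)
  = ln(2.6478e-8/0.00015916) / ln(0.00015916/0.0099099)
  = ln(0.000166361) / ln(0.0160607)
  = -8.701350 / -4.131380 ≈ 2.106161

2.106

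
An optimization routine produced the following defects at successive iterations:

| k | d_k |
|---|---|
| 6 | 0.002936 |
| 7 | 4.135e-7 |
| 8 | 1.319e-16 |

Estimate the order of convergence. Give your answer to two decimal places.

p ≈ ln(d_8/d_7) / ln(d_7/d_6)
  = ln(1.319e-16/4.135e-7) / ln(4.135e-7/0.002936)
  = ln(3.18984e-10) / ln(0.000140838)
  = -21.86588 / -8.86790 ≈ 2.46573

2.47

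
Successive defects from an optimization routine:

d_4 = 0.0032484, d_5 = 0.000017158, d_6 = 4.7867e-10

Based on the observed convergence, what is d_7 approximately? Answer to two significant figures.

3.7e-19

First estimate the order: p ≈ ln(d_6/d_5) / ln(d_5/d_4) = ln(4.7867e-10/0.000017158)/ln(0.000017158/0.0032484) = ln(2.78978e-05)/ln(0.00528198) ≈ 2.0000.
Then d_7 ≈ d_6·(d_6/d_5)^p = 4.7867e-10·(2.78978e-05)^2.0000 = 4.7867e-10·7.78287e-10 ≈ 3.725e-19.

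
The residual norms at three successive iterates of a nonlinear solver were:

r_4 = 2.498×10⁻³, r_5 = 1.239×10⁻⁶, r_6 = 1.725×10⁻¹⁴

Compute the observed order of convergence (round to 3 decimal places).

2.377

p ≈ ln(r_6/r_5) / ln(r_5/r_4)
  = ln(1.725×10⁻¹⁴/1.239×10⁻⁶) / ln(1.239×10⁻⁶/2.498×10⁻³)
  = ln(1.39225e-08) / ln(0.000495997)
  = -18.089760 / -7.608941 ≈ 2.377435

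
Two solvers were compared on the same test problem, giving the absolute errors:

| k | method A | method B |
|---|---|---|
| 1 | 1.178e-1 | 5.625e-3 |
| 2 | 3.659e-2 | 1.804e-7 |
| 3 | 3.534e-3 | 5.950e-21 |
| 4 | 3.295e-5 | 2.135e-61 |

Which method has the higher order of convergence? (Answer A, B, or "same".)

B

Method A: p ≈ ln(3.295e-5/3.534e-3)/ln(3.534e-3/3.659e-2) ≈ 2.00.
Method B: p ≈ ln(2.135e-61/5.950e-21)/ln(5.950e-21/1.804e-7) ≈ 3.00.
Method B has the higher order (≈3.0 vs ≈2.0).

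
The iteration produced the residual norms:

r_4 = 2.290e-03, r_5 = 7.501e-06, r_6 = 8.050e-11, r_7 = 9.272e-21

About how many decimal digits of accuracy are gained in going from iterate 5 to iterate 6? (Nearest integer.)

Digits gained ≈ log₁₀(r_5/r_6) = log₁₀(7.501e-06/8.050e-11) = log₁₀(93180.1) ≈ 4.969.

5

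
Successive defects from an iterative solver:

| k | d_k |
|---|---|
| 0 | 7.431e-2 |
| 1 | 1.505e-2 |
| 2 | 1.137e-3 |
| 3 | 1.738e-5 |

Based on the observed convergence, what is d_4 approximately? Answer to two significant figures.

First estimate the order: p ≈ ln(d_3/d_2) / ln(d_2/d_1) = ln(1.738e-5/1.137e-3)/ln(1.137e-3/1.505e-2) = ln(0.0152858)/ln(0.0755482) ≈ 1.6186.
Then d_4 ≈ d_3·(d_3/d_2)^p = 1.738e-5·(0.0152858)^1.6186 = 1.738e-5·0.00115104 ≈ 2.001e-08.

2.0e-8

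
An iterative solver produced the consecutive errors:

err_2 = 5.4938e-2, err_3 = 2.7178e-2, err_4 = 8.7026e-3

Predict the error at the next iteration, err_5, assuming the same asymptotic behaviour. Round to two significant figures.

First estimate the order: p ≈ ln(err_4/err_3) / ln(err_3/err_2) = ln(8.7026e-3/2.7178e-2)/ln(2.7178e-2/5.4938e-2) = ln(0.320208)/ln(0.494703) ≈ 1.6181.
Then err_5 ≈ err_4·(err_4/err_3)^p = 8.7026e-3·(0.320208)^1.6181 = 8.7026e-3·0.158394 ≈ 0.001378.

1.4e-3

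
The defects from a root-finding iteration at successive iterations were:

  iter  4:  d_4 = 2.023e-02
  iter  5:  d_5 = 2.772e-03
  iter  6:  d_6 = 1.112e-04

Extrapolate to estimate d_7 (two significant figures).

First estimate the order: p ≈ ln(d_6/d_5) / ln(d_5/d_4) = ln(1.112e-04/2.772e-03)/ln(2.772e-03/2.023e-02) = ln(0.0401154)/ln(0.137024) ≈ 1.6180.
Then d_7 ≈ d_6·(d_6/d_5)^p = 1.112e-04·(0.0401154)^1.6180 = 1.112e-04·0.0054974 ≈ 6.113e-07.

6.1e-7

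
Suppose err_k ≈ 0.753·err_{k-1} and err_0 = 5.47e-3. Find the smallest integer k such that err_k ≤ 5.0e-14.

After k steps, err_k ≈ 5.47e-3·0.753^k.
Need 0.753^k ≤ 5.0e-14/5.47e-3 = 9.14077e-12.
k ≥ ln(9.14077e-12)/ln(0.753) = -25.4183/-0.28369 = 89.599.
Smallest integer k = 90.

90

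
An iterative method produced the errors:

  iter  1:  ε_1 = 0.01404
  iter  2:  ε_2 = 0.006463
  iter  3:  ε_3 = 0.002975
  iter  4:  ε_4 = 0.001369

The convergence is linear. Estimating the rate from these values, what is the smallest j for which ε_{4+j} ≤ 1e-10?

Rate ρ ≈ ε_4/ε_3 = 0.001369/0.002975 = 0.4602.
After j more steps, ε_{4+j} ≈ 0.001369·ρ^j; need ρ^j ≤ 1e-10/0.001369 = 7.3046e-08.
j ≥ ln(7.3046e-08)/ln(0.4602) = -16.4322/-0.77609 = 21.173.
So 22 more iterations are needed.

22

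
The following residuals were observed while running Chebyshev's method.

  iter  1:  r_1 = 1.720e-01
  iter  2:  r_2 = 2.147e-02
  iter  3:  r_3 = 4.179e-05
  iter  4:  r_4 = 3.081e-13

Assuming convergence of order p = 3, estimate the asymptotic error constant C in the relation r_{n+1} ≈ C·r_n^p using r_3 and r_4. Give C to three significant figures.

C ≈ r_4 / r_3^3
  = 3.081e-13 / (4.179e-05)^3
  = 3.081e-13 / 7.29822e-14 ≈ 4.2216

4.22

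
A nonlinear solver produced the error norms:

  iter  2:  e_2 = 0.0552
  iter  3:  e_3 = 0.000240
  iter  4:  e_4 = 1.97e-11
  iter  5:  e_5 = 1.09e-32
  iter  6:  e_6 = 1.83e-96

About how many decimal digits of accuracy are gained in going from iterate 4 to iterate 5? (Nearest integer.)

21

Digits gained ≈ log₁₀(e_4/e_5) = log₁₀(1.97e-11/1.09e-32) = log₁₀(1.80734e+21) ≈ 21.257.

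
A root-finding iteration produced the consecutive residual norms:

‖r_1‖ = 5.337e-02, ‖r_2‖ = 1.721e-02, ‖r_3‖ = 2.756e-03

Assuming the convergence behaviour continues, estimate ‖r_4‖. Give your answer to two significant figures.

First estimate the order: p ≈ ln(‖r_3‖/‖r_2‖) / ln(‖r_2‖/‖r_1‖) = ln(2.756e-03/1.721e-02)/ln(1.721e-02/5.337e-02) = ln(0.160139)/ln(0.322466) ≈ 1.6185.
Then ‖r_4‖ ≈ ‖r_3‖·(‖r_3‖/‖r_2‖)^p = 2.756e-03·(0.160139)^1.6185 = 2.756e-03·0.0515797 ≈ 0.0001422.

1.4e-4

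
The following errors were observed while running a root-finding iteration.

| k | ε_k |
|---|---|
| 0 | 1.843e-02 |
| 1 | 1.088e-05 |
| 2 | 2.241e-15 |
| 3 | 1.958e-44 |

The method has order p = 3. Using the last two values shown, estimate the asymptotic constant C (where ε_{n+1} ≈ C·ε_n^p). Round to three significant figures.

C ≈ ε_3 / ε_2^3
  = 1.958e-44 / (2.241e-15)^3
  = 1.958e-44 / 1.12545e-44 ≈ 1.7398

1.74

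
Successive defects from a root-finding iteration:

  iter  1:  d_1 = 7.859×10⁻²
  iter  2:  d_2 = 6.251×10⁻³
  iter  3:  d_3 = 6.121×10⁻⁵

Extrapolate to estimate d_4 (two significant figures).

First estimate the order: p ≈ ln(d_3/d_2) / ln(d_2/d_1) = ln(6.121×10⁻⁵/6.251×10⁻³)/ln(6.251×10⁻³/7.859×10⁻²) = ln(0.00979203)/ln(0.0795394) ≈ 1.8274.
Then d_4 ≈ d_3·(d_3/d_2)^p = 6.121×10⁻⁵·(0.00979203)^1.8274 = 6.121×10⁻⁵·0.000213069 ≈ 1.304e-08.

1.3e-8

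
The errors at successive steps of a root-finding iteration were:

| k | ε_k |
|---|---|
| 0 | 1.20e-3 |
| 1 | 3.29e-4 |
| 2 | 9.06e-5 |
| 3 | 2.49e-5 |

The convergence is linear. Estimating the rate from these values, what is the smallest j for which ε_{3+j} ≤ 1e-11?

12

Rate ρ ≈ ε_3/ε_2 = 2.49e-5/9.06e-5 = 0.2748.
After j more steps, ε_{3+j} ≈ 2.49e-5·ρ^j; need ρ^j ≤ 1e-11/2.49e-5 = 4.01606e-07.
j ≥ ln(4.01606e-07)/ln(0.2748) = -14.7278/-1.29171 = 11.402.
So 12 more iterations are needed.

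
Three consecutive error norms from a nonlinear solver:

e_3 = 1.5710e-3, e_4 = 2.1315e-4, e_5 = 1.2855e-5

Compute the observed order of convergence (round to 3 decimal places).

p ≈ ln(e_5/e_4) / ln(e_4/e_3)
  = ln(1.2855e-5/2.1315e-4) / ln(2.1315e-4/1.5710e-3)
  = ln(0.0603096) / ln(0.135678)
  = -2.808264 / -1.997471 ≈ 1.405910

1.406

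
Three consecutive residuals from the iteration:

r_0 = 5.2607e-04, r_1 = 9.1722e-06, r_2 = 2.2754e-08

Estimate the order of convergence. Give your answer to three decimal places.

p ≈ ln(r_2/r_1) / ln(r_1/r_0)
  = ln(2.2754e-08/9.1722e-06) / ln(9.1722e-06/5.2607e-04)
  = ln(0.00248076) / ln(0.0174353)
  = -5.999190 / -4.049258 ≈ 1.481553

1.482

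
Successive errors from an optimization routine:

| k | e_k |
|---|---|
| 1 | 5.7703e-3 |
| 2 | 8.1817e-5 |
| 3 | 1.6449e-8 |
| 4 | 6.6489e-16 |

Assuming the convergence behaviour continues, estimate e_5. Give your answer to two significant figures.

1.1e-30

First estimate the order: p ≈ ln(e_4/e_3) / ln(e_3/e_2) = ln(6.6489e-16/1.6449e-8)/ln(1.6449e-8/8.1817e-5) = ln(4.04213e-08)/ln(0.000201046) ≈ 2.0000.
Then e_5 ≈ e_4·(e_4/e_3)^p = 6.6489e-16·(4.04213e-08)^2.0000 = 6.6489e-16·1.63388e-15 ≈ 1.086e-30.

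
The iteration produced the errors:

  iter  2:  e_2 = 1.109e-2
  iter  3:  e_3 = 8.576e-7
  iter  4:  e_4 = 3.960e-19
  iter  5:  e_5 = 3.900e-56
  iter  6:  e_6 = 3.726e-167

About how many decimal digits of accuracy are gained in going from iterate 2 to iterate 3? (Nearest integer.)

4

Digits gained ≈ log₁₀(e_2/e_3) = log₁₀(1.109e-2/8.576e-7) = log₁₀(12931.4) ≈ 4.112.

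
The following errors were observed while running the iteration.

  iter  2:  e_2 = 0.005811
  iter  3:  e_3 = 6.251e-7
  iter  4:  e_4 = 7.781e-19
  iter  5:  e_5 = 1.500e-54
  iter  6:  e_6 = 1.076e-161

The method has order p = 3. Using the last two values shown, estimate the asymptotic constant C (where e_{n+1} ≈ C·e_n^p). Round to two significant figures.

3.2

C ≈ e_6 / e_5^3
  = 1.076e-161 / (1.500e-54)^3
  = 1.076e-161 / 3.375e-162 ≈ 3.1881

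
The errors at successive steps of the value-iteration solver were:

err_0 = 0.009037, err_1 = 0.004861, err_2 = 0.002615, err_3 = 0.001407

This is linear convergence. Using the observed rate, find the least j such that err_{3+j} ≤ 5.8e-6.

Rate ρ ≈ err_3/err_2 = 0.001407/0.002615 = 0.5380.
After j more steps, err_{3+j} ≈ 0.001407·ρ^j; need ρ^j ≤ 5.8e-6/0.001407 = 0.00412225.
j ≥ ln(0.00412225)/ln(0.5380) = -5.4914/-0.61990 = 8.859.
So 9 more iterations are needed.

9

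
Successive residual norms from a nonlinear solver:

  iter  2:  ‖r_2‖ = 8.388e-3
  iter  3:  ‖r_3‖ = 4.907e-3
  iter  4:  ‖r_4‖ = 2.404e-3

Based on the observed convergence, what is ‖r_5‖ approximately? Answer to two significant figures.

9.3e-4

First estimate the order: p ≈ ln(‖r_4‖/‖r_3‖) / ln(‖r_3‖/‖r_2‖) = ln(2.404e-3/4.907e-3)/ln(4.907e-3/8.388e-3) = ln(0.489912)/ln(0.585002) ≈ 1.3309.
Then ‖r_5‖ ≈ ‖r_4‖·(‖r_4‖/‖r_3‖)^p = 2.404e-3·(0.489912)^1.3309 = 2.404e-3·0.386882 ≈ 0.0009301.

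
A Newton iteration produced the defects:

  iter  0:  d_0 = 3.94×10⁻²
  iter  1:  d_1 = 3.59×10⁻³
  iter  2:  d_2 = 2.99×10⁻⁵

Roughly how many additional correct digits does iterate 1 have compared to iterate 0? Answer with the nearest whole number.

1

Digits gained ≈ log₁₀(d_0/d_1) = log₁₀(3.94×10⁻²/3.59×10⁻³) = log₁₀(10.9749) ≈ 1.040.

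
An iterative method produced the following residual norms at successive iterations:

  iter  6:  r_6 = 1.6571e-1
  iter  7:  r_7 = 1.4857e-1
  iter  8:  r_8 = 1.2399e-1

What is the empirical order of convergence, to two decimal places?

p ≈ ln(r_8/r_7) / ln(r_7/r_6)
  = ln(1.2399e-1/1.4857e-1) / ln(1.4857e-1/1.6571e-1)
  = ln(0.834556) / ln(0.896566)
  = -0.18086 / -0.10918 ≈ 1.65653

1.66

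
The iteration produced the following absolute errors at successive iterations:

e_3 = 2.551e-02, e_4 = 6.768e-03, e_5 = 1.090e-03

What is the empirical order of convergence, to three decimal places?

p ≈ ln(e_5/e_4) / ln(e_4/e_3)
  = ln(1.090e-03/6.768e-03) / ln(6.768e-03/2.551e-02)
  = ln(0.161052) / ln(0.265308)
  = -1.826028 / -1.326864 ≈ 1.376198

1.376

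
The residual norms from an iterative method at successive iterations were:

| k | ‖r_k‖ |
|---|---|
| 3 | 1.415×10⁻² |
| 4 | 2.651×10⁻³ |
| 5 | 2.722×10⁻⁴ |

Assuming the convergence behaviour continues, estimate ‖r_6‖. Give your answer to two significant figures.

First estimate the order: p ≈ ln(‖r_5‖/‖r_4‖) / ln(‖r_4‖/‖r_3‖) = ln(2.722×10⁻⁴/2.651×10⁻³)/ln(2.651×10⁻³/1.415×10⁻²) = ln(0.102678)/ln(0.18735) ≈ 1.3591.
Then ‖r_6‖ ≈ ‖r_5‖·(‖r_5‖/‖r_4‖)^p = 2.722×10⁻⁴·(0.102678)^1.3591 = 2.722×10⁻⁴·0.0453418 ≈ 1.234e-05.

1.2e-5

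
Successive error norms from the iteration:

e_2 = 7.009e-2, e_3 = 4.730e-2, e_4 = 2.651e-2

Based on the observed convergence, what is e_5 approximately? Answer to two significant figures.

1.1e-2

First estimate the order: p ≈ ln(e_4/e_3) / ln(e_3/e_2) = ln(2.651e-2/4.730e-2)/ln(4.730e-2/7.009e-2) = ln(0.560465)/ln(0.674847) ≈ 1.4722.
Then e_5 ≈ e_4·(e_4/e_3)^p = 2.651e-2·(0.560465)^1.4722 = 2.651e-2·0.426396 ≈ 0.0113.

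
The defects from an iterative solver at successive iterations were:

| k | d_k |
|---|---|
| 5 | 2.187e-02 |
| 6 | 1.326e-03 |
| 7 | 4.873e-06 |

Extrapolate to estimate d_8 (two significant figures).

First estimate the order: p ≈ ln(d_7/d_6) / ln(d_6/d_5) = ln(4.873e-06/1.326e-03)/ln(1.326e-03/2.187e-02) = ln(0.00367496)/ln(0.060631) ≈ 2.0001.
Then d_8 ≈ d_7·(d_7/d_6)^p = 4.873e-06·(0.00367496)^2.0001 = 4.873e-06·1.34978e-05 ≈ 6.577e-11.

6.6e-11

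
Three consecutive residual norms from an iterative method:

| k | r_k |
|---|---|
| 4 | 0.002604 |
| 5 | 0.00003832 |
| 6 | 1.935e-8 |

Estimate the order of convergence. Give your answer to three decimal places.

p ≈ ln(r_6/r_5) / ln(r_5/r_4)
  = ln(1.935e-8/0.00003832) / ln(0.00003832/0.002604)
  = ln(0.000504958) / ln(0.0147158)
  = -7.591035 / -4.218834 ≈ 1.799321

1.799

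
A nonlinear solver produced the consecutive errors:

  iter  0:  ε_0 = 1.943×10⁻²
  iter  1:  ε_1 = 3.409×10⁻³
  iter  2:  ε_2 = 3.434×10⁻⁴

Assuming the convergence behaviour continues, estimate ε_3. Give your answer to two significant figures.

First estimate the order: p ≈ ln(ε_2/ε_1) / ln(ε_1/ε_0) = ln(3.434×10⁻⁴/3.409×10⁻³)/ln(3.409×10⁻³/1.943×10⁻²) = ln(0.100733)/ln(0.17545) ≈ 1.3188.
Then ε_3 ≈ ε_2·(ε_2/ε_1)^p = 3.434×10⁻⁴·(0.100733)^1.3188 = 3.434×10⁻⁴·0.0484599 ≈ 1.664e-05.

1.7e-5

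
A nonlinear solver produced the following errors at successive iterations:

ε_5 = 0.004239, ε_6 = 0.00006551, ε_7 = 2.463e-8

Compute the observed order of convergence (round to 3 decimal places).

1.891

p ≈ ln(ε_7/ε_6) / ln(ε_6/ε_5)
  = ln(2.463e-8/0.00006551) / ln(0.00006551/0.004239)
  = ln(0.000375973) / ln(0.0154541)
  = -7.885993 / -4.169881 ≈ 1.891179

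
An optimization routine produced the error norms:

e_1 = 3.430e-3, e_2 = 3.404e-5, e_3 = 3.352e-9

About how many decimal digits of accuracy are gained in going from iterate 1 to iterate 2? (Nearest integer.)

2

Digits gained ≈ log₁₀(e_1/e_2) = log₁₀(3.430e-3/3.404e-5) = log₁₀(100.764) ≈ 2.003.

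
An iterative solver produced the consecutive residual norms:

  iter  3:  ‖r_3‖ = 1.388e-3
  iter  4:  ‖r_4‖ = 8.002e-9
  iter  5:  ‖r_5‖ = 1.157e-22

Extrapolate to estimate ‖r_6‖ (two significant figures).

First estimate the order: p ≈ ln(‖r_5‖/‖r_4‖) / ln(‖r_4‖/‖r_3‖) = ln(1.157e-22/8.002e-9)/ln(8.002e-9/1.388e-3) = ln(1.44589e-14)/ln(5.76513e-06) ≈ 2.6416.
Then ‖r_6‖ ≈ ‖r_5‖·(‖r_5‖/‖r_4‖)^p = 1.157e-22·(1.44589e-14)^2.6416 = 1.157e-22·2.75812e-37 ≈ 3.191e-59.

3.2e-59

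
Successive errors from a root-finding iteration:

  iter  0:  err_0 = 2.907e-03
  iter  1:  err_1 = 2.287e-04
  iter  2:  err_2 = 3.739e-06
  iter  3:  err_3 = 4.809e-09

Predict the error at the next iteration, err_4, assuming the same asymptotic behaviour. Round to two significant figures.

1.0e-13

First estimate the order: p ≈ ln(err_3/err_2) / ln(err_2/err_1) = ln(4.809e-09/3.739e-06)/ln(3.739e-06/2.287e-04) = ln(0.00128617)/ln(0.0163489) ≈ 1.6181.
Then err_4 ≈ err_3·(err_3/err_2)^p = 4.809e-09·(0.00128617)^1.6181 = 4.809e-09·2.10163e-05 ≈ 1.011e-13.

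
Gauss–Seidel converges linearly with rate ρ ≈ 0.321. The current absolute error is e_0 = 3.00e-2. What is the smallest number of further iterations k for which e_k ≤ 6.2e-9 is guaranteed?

After k steps, e_k ≈ 3.00e-2·0.321^k.
Need 0.321^k ≤ 6.2e-9/3.00e-2 = 2.06667e-07.
k ≥ ln(2.06667e-07)/ln(0.321) = -15.3922/-1.13631 = 13.546.
Smallest integer k = 14.

14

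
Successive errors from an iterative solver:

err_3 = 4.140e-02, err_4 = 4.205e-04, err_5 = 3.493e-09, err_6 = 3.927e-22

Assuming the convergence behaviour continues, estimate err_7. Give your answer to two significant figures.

First estimate the order: p ≈ ln(err_6/err_5) / ln(err_5/err_4) = ln(3.927e-22/3.493e-09)/ln(3.493e-09/4.205e-04) = ln(1.12425e-13)/ln(8.30678e-06) ≈ 2.5488.
Then err_7 ≈ err_6·(err_6/err_5)^p = 3.927e-22·(1.12425e-13)^2.5488 = 3.927e-22·9.89098e-34 ≈ 3.884e-55.

3.9e-55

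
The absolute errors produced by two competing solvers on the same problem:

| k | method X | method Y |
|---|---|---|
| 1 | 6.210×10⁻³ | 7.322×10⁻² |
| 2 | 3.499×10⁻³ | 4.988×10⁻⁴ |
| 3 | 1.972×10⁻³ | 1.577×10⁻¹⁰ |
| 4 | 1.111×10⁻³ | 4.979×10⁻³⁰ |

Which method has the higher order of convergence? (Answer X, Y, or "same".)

Y

Method X: p ≈ ln(1.111×10⁻³/1.972×10⁻³)/ln(1.972×10⁻³/3.499×10⁻³) ≈ 1.00.
Method Y: p ≈ ln(4.979×10⁻³⁰/1.577×10⁻¹⁰)/ln(1.577×10⁻¹⁰/4.988×10⁻⁴) ≈ 3.00.
Method Y has the higher order (≈3.0 vs ≈1.0).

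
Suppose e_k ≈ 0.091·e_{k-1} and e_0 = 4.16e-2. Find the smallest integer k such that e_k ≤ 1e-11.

10

After k steps, e_k ≈ 4.16e-2·0.091^k.
Need 0.091^k ≤ 1e-11/4.16e-2 = 2.40385e-10.
k ≥ ln(2.40385e-10)/ln(0.091) = -22.1488/-2.39690 = 9.241.
Smallest integer k = 10.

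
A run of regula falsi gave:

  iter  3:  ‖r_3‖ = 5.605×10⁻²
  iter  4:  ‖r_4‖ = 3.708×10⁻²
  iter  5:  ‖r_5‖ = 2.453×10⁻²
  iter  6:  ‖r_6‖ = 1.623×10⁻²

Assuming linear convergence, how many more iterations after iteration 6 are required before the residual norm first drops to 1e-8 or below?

35

Rate ρ ≈ ‖r_6‖/‖r_5‖ = 1.623×10⁻²/2.453×10⁻² = 0.6616.
After j more steps, ‖r_{6+j}‖ ≈ 1.623×10⁻²·ρ^j; need ρ^j ≤ 1e-8/1.623×10⁻² = 6.16143e-07.
j ≥ ln(6.16143e-07)/ln(0.6616) = -14.2998/-0.41309 = 34.617.
So 35 more iterations are needed.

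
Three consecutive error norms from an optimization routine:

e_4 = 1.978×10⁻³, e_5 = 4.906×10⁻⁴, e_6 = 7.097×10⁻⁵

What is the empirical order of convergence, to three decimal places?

1.387

p ≈ ln(e_6/e_5) / ln(e_5/e_4)
  = ln(7.097×10⁻⁵/4.906×10⁻⁴) / ln(4.906×10⁻⁴/1.978×10⁻³)
  = ln(0.14466) / ln(0.248028)
  = -1.933369 / -1.394214 ≈ 1.386709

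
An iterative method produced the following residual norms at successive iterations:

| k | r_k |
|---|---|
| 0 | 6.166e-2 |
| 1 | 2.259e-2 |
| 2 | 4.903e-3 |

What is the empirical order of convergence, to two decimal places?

1.52

p ≈ ln(r_2/r_1) / ln(r_1/r_0)
  = ln(4.903e-3/2.259e-2) / ln(2.259e-2/6.166e-2)
  = ln(0.217043) / ln(0.366364)
  = -1.52766 / -1.00413 ≈ 1.52138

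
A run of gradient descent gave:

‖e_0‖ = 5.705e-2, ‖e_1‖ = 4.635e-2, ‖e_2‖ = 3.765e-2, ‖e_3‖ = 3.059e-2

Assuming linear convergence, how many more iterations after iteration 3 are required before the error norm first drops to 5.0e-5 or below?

Rate ρ ≈ ‖e_3‖/‖e_2‖ = 3.059e-2/3.765e-2 = 0.8125.
After j more steps, ‖e_{3+j}‖ ≈ 3.059e-2·ρ^j; need ρ^j ≤ 5.0e-5/3.059e-2 = 0.00163452.
j ≥ ln(0.00163452)/ln(0.8125) = -6.4164/-0.20764 = 30.902.
So 31 more iterations are needed.

31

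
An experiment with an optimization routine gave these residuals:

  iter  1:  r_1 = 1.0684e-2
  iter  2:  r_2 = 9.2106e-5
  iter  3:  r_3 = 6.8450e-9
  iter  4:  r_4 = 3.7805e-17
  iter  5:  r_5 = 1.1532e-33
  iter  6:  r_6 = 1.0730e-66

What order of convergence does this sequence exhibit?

Consecutive ratios: r_6/r_5 = 1.0730e-66/1.1532e-33 = 9.30454e-34, r_5/r_4 = 1.1532e-33/3.7805e-17 = 3.05039e-17.
p ≈ ln(9.30454e-34)/ln(3.05039e-17) = -76.0574/-38.0287 ≈ 2.00.
So the convergence is quadratic (order 2).

2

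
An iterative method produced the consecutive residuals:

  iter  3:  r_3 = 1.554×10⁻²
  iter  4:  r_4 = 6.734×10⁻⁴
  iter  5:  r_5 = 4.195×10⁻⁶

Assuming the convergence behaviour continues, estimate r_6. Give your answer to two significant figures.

1.1e-9

First estimate the order: p ≈ ln(r_5/r_4) / ln(r_4/r_3) = ln(4.195×10⁻⁶/6.734×10⁻⁴)/ln(6.734×10⁻⁴/1.554×10⁻²) = ln(0.00622958)/ln(0.0433333) ≈ 1.6179.
Then r_6 ≈ r_5·(r_5/r_4)^p = 4.195×10⁻⁶·(0.00622958)^1.6179 = 4.195×10⁻⁶·0.000270181 ≈ 1.133e-09.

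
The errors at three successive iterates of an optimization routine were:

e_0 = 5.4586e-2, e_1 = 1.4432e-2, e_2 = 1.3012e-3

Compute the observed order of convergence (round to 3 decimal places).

p ≈ ln(e_2/e_1) / ln(e_1/e_0)
  = ln(1.3012e-3/1.4432e-2) / ln(1.4432e-2/5.4586e-2)
  = ln(0.0901608) / ln(0.26439)
  = -2.406161 / -1.330330 ≈ 1.808695

1.809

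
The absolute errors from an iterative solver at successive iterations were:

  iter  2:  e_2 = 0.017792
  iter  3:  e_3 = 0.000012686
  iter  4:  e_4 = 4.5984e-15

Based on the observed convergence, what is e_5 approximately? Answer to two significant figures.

First estimate the order: p ≈ ln(e_4/e_3) / ln(e_3/e_2) = ln(4.5984e-15/0.000012686)/ln(0.000012686/0.017792) = ln(3.62478e-10)/ln(0.000713017) ≈ 3.0000.
Then e_5 ≈ e_4·(e_4/e_3)^p = 4.5984e-15·(3.62478e-10)^3.0000 = 4.5984e-15·4.76261e-29 ≈ 2.19e-43.

2.2e-43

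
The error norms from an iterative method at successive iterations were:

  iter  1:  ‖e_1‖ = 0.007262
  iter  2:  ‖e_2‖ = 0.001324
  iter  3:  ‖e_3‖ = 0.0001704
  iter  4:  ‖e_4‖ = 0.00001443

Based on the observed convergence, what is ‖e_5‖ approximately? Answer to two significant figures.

7.4e-7

First estimate the order: p ≈ ln(‖e_4‖/‖e_3‖) / ln(‖e_3‖/‖e_2‖) = ln(0.00001443/0.0001704)/ln(0.0001704/0.001324) = ln(0.0846831)/ln(0.128701) ≈ 1.2042.
Then ‖e_5‖ ≈ ‖e_4‖·(‖e_4‖/‖e_3‖)^p = 0.00001443·(0.0846831)^1.2042 = 0.00001443·0.0511508 ≈ 7.381e-07.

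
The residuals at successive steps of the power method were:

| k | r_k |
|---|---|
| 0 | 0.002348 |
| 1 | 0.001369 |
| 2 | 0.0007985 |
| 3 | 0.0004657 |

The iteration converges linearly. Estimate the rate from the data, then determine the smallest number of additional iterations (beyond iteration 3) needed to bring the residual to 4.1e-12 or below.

Rate ρ ≈ r_3/r_2 = 0.0004657/0.0007985 = 0.5832.
After j more steps, r_{3+j} ≈ 0.0004657·ρ^j; need ρ^j ≤ 4.1e-12/0.0004657 = 8.80395e-09.
j ≥ ln(8.80395e-09)/ln(0.5832) = -18.5481/-0.53923 = 34.397.
So 35 more iterations are needed.

35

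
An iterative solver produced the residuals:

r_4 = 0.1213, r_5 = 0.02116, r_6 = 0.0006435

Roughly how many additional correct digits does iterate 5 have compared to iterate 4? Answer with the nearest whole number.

Digits gained ≈ log₁₀(r_4/r_5) = log₁₀(0.1213/0.02116) = log₁₀(5.73251) ≈ 0.758.

1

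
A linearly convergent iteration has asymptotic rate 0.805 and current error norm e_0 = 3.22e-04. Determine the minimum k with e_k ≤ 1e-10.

70

After k steps, e_k ≈ 3.22e-04·0.805^k.
Need 0.805^k ≤ 1e-10/3.22e-04 = 3.10559e-07.
k ≥ ln(3.10559e-07)/ln(0.805) = -14.9849/-0.21691 = 69.083.
Smallest integer k = 70.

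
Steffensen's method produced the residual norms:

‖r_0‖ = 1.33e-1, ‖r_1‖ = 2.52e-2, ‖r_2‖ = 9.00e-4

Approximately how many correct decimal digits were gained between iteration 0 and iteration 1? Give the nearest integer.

Digits gained ≈ log₁₀(‖r_0‖/‖r_1‖) = log₁₀(1.33e-1/2.52e-2) = log₁₀(5.27778) ≈ 0.722.

1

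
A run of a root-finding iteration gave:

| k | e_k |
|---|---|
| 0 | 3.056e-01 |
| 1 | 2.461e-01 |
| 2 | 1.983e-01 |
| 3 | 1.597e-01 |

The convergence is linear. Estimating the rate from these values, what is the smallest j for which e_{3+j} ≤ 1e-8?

77

Rate ρ ≈ e_3/e_2 = 1.597e-01/1.983e-01 = 0.8053.
After j more steps, e_{3+j} ≈ 1.597e-01·ρ^j; need ρ^j ≤ 1e-8/1.597e-01 = 6.26174e-08.
j ≥ ln(6.26174e-08)/ln(0.8053) = -16.5862/-0.21654 = 76.596.
So 77 more iterations are needed.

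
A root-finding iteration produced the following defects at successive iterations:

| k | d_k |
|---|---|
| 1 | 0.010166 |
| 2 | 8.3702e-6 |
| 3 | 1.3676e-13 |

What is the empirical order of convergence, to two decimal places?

2.52

p ≈ ln(d_3/d_2) / ln(d_2/d_1)
  = ln(1.3676e-13/8.3702e-6) / ln(8.3702e-6/0.010166)
  = ln(1.63389e-08) / ln(0.000823352)
  = -17.92972 / -7.10213 ≈ 2.52456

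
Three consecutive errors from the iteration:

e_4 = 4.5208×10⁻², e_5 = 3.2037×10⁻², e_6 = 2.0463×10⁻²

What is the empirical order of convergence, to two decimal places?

1.30

p ≈ ln(e_6/e_5) / ln(e_5/e_4)
  = ln(2.0463×10⁻²/3.2037×10⁻²) / ln(3.2037×10⁻²/4.5208×10⁻²)
  = ln(0.63873) / ln(0.708658)
  = -0.44827 / -0.34438 ≈ 1.30167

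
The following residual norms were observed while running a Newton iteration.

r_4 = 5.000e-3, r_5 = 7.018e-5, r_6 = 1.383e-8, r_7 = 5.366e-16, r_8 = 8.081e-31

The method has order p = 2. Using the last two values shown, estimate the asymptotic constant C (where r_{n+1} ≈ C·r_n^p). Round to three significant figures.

C ≈ r_8 / r_7^2
  = 8.081e-31 / (5.366e-16)^2
  = 8.081e-31 / 2.8794e-31 ≈ 2.8065

2.81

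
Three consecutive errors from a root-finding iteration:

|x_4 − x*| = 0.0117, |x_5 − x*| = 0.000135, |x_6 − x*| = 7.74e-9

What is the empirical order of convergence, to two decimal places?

2.19

p ≈ ln(|x_6 − x*|/|x_5 − x*|) / ln(|x_5 − x*|/|x_4 − x*|)
  = ln(7.74e-9/0.000135) / ln(0.000135/0.0117)
  = ln(5.73333e-05) / ln(0.0115385)
  = -9.76663 / -4.46207 ≈ 2.18881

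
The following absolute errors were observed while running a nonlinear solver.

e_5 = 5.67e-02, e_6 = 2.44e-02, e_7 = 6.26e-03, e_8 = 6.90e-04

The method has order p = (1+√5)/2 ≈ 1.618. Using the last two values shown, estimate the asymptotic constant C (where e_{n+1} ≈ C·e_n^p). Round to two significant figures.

2.5

C ≈ e_8 / e_7^1.618
  = 6.90e-04 / (6.26e-03)^1.618
  = 6.90e-04 / 0.000272181 ≈ 2.5351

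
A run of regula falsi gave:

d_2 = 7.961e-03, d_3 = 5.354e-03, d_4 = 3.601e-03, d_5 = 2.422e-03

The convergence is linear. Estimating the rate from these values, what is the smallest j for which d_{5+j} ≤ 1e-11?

49

Rate ρ ≈ d_5/d_4 = 2.422e-03/3.601e-03 = 0.6726.
After j more steps, d_{5+j} ≈ 2.422e-03·ρ^j; need ρ^j ≤ 1e-11/2.422e-03 = 4.12882e-09.
j ≥ ln(4.12882e-09)/ln(0.6726) = -19.3053/-0.39660 = 48.677.
So 49 more iterations are needed.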